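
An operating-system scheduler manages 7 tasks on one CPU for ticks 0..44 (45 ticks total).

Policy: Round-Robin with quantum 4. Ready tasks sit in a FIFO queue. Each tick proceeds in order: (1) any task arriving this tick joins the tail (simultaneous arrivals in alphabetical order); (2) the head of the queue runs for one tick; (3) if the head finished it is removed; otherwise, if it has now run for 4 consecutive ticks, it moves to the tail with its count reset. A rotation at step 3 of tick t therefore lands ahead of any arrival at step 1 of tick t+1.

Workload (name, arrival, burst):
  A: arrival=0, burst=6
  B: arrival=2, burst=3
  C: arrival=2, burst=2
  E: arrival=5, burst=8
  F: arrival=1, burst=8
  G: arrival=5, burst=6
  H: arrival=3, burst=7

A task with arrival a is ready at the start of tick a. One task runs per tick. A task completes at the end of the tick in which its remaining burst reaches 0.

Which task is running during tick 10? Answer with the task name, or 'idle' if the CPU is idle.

t=0: queue=[A] q_used=0 → run A
t=1: queue=[A,F] q_used=1 → run A
t=2: queue=[A,F,B,C] q_used=2 → run A
t=3: queue=[A,F,B,C,H] q_used=3 → run A
t=4: queue=[F,B,C,H,A] q_used=0 → run F
t=5: queue=[F,B,C,H,A,E,G] q_used=1 → run F
t=6: queue=[F,B,C,H,A,E,G] q_used=2 → run F
t=7: queue=[F,B,C,H,A,E,G] q_used=3 → run F
t=8: queue=[B,C,H,A,E,G,F] q_used=0 → run B
t=9: queue=[B,C,H,A,E,G,F] q_used=1 → run B
t=10: queue=[B,C,H,A,E,G,F] q_used=2 → run B
t=11: queue=[C,H,A,E,G,F] q_used=0 → run C
t=12: queue=[C,H,A,E,G,F] q_used=1 → run C
t=13: queue=[H,A,E,G,F] q_used=0 → run H
t=14: queue=[H,A,E,G,F] q_used=1 → run H
t=15: queue=[H,A,E,G,F] q_used=2 → run H
t=16: queue=[H,A,E,G,F] q_used=3 → run H
t=17: queue=[A,E,G,F,H] q_used=0 → run A
t=18: queue=[A,E,G,F,H] q_used=1 → run A
t=19: queue=[E,G,F,H] q_used=0 → run E
t=20: queue=[E,G,F,H] q_used=1 → run E
t=21: queue=[E,G,F,H] q_used=2 → run E
t=22: queue=[E,G,F,H] q_used=3 → run E
t=23: queue=[G,F,H,E] q_used=0 → run G
t=24: queue=[G,F,H,E] q_used=1 → run G
t=25: queue=[G,F,H,E] q_used=2 → run G
t=26: queue=[G,F,H,E] q_used=3 → run G
t=27: queue=[F,H,E,G] q_used=0 → run F
t=28: queue=[F,H,E,G] q_used=1 → run F
t=29: queue=[F,H,E,G] q_used=2 → run F
t=30: queue=[F,H,E,G] q_used=3 → run F
t=31: queue=[H,E,G] q_used=0 → run H
t=32: queue=[H,E,G] q_used=1 → run H
t=33: queue=[H,E,G] q_used=2 → run H
t=34: queue=[E,G] q_used=0 → run E
t=35: queue=[E,G] q_used=1 → run E
t=36: queue=[E,G] q_used=2 → run E
t=37: queue=[E,G] q_used=3 → run E
t=38: queue=[G] q_used=0 → run G
t=39: queue=[G] q_used=1 → run G
t=40: (idle)
t=41: (idle)
t=42: (idle)
t=43: (idle)
t=44: (idle)

running at tick 10 = B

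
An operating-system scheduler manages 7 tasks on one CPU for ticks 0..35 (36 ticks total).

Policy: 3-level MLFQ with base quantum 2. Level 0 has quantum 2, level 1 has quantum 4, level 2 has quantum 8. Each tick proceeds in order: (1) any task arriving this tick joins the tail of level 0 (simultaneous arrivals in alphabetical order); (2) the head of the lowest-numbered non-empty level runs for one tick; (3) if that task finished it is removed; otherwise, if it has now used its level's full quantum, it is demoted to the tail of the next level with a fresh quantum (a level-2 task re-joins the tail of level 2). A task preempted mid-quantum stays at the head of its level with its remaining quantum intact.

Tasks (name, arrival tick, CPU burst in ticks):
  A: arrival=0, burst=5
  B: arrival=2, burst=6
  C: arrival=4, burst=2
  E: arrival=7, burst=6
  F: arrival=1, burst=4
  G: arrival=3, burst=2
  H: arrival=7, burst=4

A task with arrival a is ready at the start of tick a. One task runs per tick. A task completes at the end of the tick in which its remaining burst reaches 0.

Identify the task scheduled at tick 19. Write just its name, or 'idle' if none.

running at tick 19 = B

t=0: L0/L1/L2 = A/-/- → run A
t=1: L0/L1/L2 = AF/-/- → run A
t=2: L0/L1/L2 = FB/A/- → run F
t=3: L0/L1/L2 = FBG/A/- → run F
t=4: L0/L1/L2 = BGC/AF/- → run B
t=5: L0/L1/L2 = BGC/AF/- → run B
t=6: L0/L1/L2 = GC/AFB/- → run G
t=7: L0/L1/L2 = GCEH/AFB/- → run G
t=8: L0/L1/L2 = CEH/AFB/- → run C
t=9: L0/L1/L2 = CEH/AFB/- → run C
t=10: L0/L1/L2 = EH/AFB/- → run E
t=11: L0/L1/L2 = EH/AFB/- → run E
t=12: L0/L1/L2 = H/AFBE/- → run H
t=13: L0/L1/L2 = H/AFBE/- → run H
t=14: L0/L1/L2 = -/AFBEH/- → run A
t=15: L0/L1/L2 = -/AFBEH/- → run A
t=16: L0/L1/L2 = -/AFBEH/- → run A
t=17: L0/L1/L2 = -/FBEH/- → run F
t=18: L0/L1/L2 = -/FBEH/- → run F
t=19: L0/L1/L2 = -/BEH/- → run B
t=20: L0/L1/L2 = -/BEH/- → run B
t=21: L0/L1/L2 = -/BEH/- → run B
t=22: L0/L1/L2 = -/BEH/- → run B
t=23: L0/L1/L2 = -/EH/- → run E
t=24: L0/L1/L2 = -/EH/- → run E
t=25: L0/L1/L2 = -/EH/- → run E
t=26: L0/L1/L2 = -/EH/- → run E
t=27: L0/L1/L2 = -/H/- → run H
t=28: L0/L1/L2 = -/H/- → run H
t=29: (idle)
t=30: (idle)
t=31: (idle)
t=32: (idle)
t=33: (idle)
t=34: (idle)
t=35: (idle)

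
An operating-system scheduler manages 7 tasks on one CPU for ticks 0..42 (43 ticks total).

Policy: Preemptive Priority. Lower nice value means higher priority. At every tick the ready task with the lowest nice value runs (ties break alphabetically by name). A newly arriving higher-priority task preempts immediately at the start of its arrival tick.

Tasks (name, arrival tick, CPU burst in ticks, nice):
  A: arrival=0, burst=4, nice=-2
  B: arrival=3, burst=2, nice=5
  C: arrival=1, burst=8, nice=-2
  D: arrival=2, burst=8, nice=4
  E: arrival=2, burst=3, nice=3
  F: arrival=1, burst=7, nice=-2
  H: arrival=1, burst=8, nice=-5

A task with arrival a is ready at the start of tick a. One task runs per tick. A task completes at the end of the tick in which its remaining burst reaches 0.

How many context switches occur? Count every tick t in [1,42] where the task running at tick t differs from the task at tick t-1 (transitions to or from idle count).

context switches = 8

t=0: ready={A} → run A
t=1: ready={A,C,F,H} → run H
t=2: ready={A,C,D,E,F,H} → run H
t=3: ready={A,B,C,D,E,F,H} → run H
t=4: ready={A,B,C,D,E,F,H} → run H
t=5: ready={A,B,C,D,E,F,H} → run H
t=6: ready={A,B,C,D,E,F,H} → run H
t=7: ready={A,B,C,D,E,F,H} → run H
t=8: ready={A,B,C,D,E,F,H} → run H
t=9: ready={A,B,C,D,E,F} → run A
t=10: ready={A,B,C,D,E,F} → run A
t=11: ready={A,B,C,D,E,F} → run A
t=12: ready={B,C,D,E,F} → run C
t=13: ready={B,C,D,E,F} → run C
t=14: ready={B,C,D,E,F} → run C
t=15: ready={B,C,D,E,F} → run C
t=16: ready={B,C,D,E,F} → run C
t=17: ready={B,C,D,E,F} → run C
t=18: ready={B,C,D,E,F} → run C
t=19: ready={B,C,D,E,F} → run C
t=20: ready={B,D,E,F} → run F
t=21: ready={B,D,E,F} → run F
t=22: ready={B,D,E,F} → run F
t=23: ready={B,D,E,F} → run F
t=24: ready={B,D,E,F} → run F
t=25: ready={B,D,E,F} → run F
t=26: ready={B,D,E,F} → run F
t=27: ready={B,D,E} → run E
t=28: ready={B,D,E} → run E
t=29: ready={B,D,E} → run E
t=30: ready={B,D} → run D
t=31: ready={B,D} → run D
t=32: ready={B,D} → run D
t=33: ready={B,D} → run D
t=34: ready={B,D} → run D
t=35: ready={B,D} → run D
t=36: ready={B,D} → run D
t=37: ready={B,D} → run D
t=38: ready={B} → run B
t=39: ready={B} → run B
t=40: (idle)
t=41: (idle)
t=42: (idle)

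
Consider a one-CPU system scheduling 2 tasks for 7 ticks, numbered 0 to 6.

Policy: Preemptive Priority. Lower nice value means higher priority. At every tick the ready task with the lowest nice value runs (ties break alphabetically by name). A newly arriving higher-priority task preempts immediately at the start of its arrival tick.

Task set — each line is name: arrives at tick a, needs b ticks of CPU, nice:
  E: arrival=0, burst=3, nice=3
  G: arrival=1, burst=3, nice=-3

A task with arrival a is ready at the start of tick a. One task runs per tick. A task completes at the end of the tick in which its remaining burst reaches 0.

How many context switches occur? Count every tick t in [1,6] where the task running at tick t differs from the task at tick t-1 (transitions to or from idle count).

context switches = 3

t=0: ready={E} → run E
t=1: ready={E,G} → run G
t=2: ready={E,G} → run G
t=3: ready={E,G} → run G
t=4: ready={E} → run E
t=5: ready={E} → run E
t=6: (idle)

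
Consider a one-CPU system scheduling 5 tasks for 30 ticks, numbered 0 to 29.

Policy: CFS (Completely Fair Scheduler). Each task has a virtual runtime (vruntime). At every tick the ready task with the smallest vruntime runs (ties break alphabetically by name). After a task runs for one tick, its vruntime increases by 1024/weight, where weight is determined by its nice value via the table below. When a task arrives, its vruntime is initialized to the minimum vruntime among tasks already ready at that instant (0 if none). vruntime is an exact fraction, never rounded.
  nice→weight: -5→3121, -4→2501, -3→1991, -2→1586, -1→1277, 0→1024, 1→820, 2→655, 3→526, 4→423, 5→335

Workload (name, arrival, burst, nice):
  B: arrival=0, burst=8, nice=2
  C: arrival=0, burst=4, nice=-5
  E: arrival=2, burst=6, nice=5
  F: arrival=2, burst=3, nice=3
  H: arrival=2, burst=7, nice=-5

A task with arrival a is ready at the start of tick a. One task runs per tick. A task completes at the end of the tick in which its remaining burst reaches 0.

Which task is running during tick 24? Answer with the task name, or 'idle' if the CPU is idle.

t=0: vr[B=0 C=0] → run B
t=1: vr[B=1024/655 C=0] → run C
t=2: vr[B=1024/655 C=1024/3121 E=1024/3121 F=1024/3121 H=1024/3121] → run C
t=3: vr[B=1024/655 C=2048/3121 E=1024/3121 F=1024/3121 H=1024/3121] → run E
t=4: vr[B=1024/655 C=2048/3121 E=3538944/1045535 F=1024/3121 H=1024/3121] → run F
t=5: vr[B=1024/655 C=2048/3121 E=3538944/1045535 F=1867264/820823 H=1024/3121] → run H
t=6: vr[B=1024/655 C=2048/3121 E=3538944/1045535 F=1867264/820823 H=2048/3121] → run C
t=7: vr[B=1024/655 C=3072/3121 E=3538944/1045535 F=1867264/820823 H=2048/3121] → run H
t=8: vr[B=1024/655 C=3072/3121 E=3538944/1045535 F=1867264/820823 H=3072/3121] → run C
t=9: vr[B=1024/655 E=3538944/1045535 F=1867264/820823 H=3072/3121] → run H
t=10: vr[B=1024/655 E=3538944/1045535 F=1867264/820823 H=4096/3121] → run H
t=11: vr[B=1024/655 E=3538944/1045535 F=1867264/820823 H=5120/3121] → run B
t=12: vr[B=2048/655 E=3538944/1045535 F=1867264/820823 H=5120/3121] → run H
t=13: vr[B=2048/655 E=3538944/1045535 F=1867264/820823 H=6144/3121] → run H
t=14: vr[B=2048/655 E=3538944/1045535 F=1867264/820823 H=7168/3121] → run F
t=15: vr[B=2048/655 E=3538944/1045535 F=3465216/820823 H=7168/3121] → run H
t=16: vr[B=2048/655 E=3538944/1045535 F=3465216/820823] → run B
t=17: vr[B=3072/655 E=3538944/1045535 F=3465216/820823] → run E
t=18: vr[B=3072/655 E=6734848/1045535 F=3465216/820823] → run F
t=19: vr[B=3072/655 E=6734848/1045535] → run B
t=20: vr[B=4096/655 E=6734848/1045535] → run B
t=21: vr[B=1024/131 E=6734848/1045535] → run E
t=22: vr[B=1024/131 E=9930752/1045535] → run B
t=23: vr[B=6144/655 E=9930752/1045535] → run B
t=24: vr[B=7168/655 E=9930752/1045535] → run E
t=25: vr[B=7168/655 E=13126656/1045535] → run B
t=26: vr[E=13126656/1045535] → run E
t=27: vr[E=3264512/209107] → run E
t=28: (idle)
t=29: (idle)

running at tick 24 = E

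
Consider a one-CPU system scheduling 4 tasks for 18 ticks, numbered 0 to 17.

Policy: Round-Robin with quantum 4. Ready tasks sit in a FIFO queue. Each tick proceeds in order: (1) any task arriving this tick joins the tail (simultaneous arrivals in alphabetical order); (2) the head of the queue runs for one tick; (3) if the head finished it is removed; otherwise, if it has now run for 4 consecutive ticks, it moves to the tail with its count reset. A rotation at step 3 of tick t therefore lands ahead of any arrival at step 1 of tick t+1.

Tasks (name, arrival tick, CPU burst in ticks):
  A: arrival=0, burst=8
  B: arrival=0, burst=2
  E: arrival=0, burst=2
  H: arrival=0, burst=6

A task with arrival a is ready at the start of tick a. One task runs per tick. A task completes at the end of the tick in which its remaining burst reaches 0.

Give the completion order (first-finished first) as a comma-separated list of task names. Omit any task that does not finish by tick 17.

completion order = B, E, A, H

t=0: queue=[A,B,E,H] q_used=0 → run A
t=1: queue=[A,B,E,H] q_used=1 → run A
t=2: queue=[A,B,E,H] q_used=2 → run A
t=3: queue=[A,B,E,H] q_used=3 → run A
t=4: queue=[B,E,H,A] q_used=0 → run B
t=5: queue=[B,E,H,A] q_used=1 → run B
t=6: queue=[E,H,A] q_used=0 → run E
t=7: queue=[E,H,A] q_used=1 → run E
t=8: queue=[H,A] q_used=0 → run H
t=9: queue=[H,A] q_used=1 → run H
t=10: queue=[H,A] q_used=2 → run H
t=11: queue=[H,A] q_used=3 → run H
t=12: queue=[A,H] q_used=0 → run A
t=13: queue=[A,H] q_used=1 → run A
t=14: queue=[A,H] q_used=2 → run A
t=15: queue=[A,H] q_used=3 → run A
t=16: queue=[H] q_used=0 → run H
t=17: queue=[H] q_used=1 → run H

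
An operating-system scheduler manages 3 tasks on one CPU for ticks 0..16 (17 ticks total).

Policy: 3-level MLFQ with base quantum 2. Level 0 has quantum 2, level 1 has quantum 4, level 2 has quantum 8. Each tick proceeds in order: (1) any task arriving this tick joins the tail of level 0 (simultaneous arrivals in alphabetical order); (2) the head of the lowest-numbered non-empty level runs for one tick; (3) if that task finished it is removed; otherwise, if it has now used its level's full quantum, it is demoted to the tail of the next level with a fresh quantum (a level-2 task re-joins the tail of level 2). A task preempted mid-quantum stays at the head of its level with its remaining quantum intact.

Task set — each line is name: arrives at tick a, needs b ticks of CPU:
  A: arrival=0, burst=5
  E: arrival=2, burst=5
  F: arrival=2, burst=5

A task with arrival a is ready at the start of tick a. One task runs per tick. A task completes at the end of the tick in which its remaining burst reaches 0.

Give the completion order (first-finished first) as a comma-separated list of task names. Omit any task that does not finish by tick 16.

completion order = A, E, F

t=0: L0/L1/L2 = A/-/- → run A
t=1: L0/L1/L2 = A/-/- → run A
t=2: L0/L1/L2 = EF/A/- → run E
t=3: L0/L1/L2 = EF/A/- → run E
t=4: L0/L1/L2 = F/AE/- → run F
t=5: L0/L1/L2 = F/AE/- → run F
t=6: L0/L1/L2 = -/AEF/- → run A
t=7: L0/L1/L2 = -/AEF/- → run A
t=8: L0/L1/L2 = -/AEF/- → run A
t=9: L0/L1/L2 = -/EF/- → run E
t=10: L0/L1/L2 = -/EF/- → run E
t=11: L0/L1/L2 = -/EF/- → run E
t=12: L0/L1/L2 = -/F/- → run F
t=13: L0/L1/L2 = -/F/- → run F
t=14: L0/L1/L2 = -/F/- → run F
t=15: (idle)
t=16: (idle)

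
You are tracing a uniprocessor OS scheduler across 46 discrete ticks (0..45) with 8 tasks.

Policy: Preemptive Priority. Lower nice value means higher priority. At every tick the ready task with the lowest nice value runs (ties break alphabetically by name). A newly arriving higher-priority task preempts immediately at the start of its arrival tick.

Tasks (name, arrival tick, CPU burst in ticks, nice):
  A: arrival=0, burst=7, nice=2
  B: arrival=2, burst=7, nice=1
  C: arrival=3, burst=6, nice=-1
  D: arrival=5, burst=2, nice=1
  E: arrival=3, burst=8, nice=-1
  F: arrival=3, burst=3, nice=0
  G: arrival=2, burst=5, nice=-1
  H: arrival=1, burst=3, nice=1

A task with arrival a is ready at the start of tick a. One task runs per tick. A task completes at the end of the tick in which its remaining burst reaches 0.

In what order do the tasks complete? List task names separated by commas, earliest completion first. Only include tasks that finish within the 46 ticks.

t=0: ready={A} → run A
t=1: ready={A,H} → run H
t=2: ready={A,B,G,H} → run G
t=3: ready={A,B,C,E,F,G,H} → run C
t=4: ready={A,B,C,E,F,G,H} → run C
t=5: ready={A,B,C,D,E,F,G,H} → run C
t=6: ready={A,B,C,D,E,F,G,H} → run C
t=7: ready={A,B,C,D,E,F,G,H} → run C
t=8: ready={A,B,C,D,E,F,G,H} → run C
t=9: ready={A,B,D,E,F,G,H} → run E
t=10: ready={A,B,D,E,F,G,H} → run E
t=11: ready={A,B,D,E,F,G,H} → run E
t=12: ready={A,B,D,E,F,G,H} → run E
t=13: ready={A,B,D,E,F,G,H} → run E
t=14: ready={A,B,D,E,F,G,H} → run E
t=15: ready={A,B,D,E,F,G,H} → run E
t=16: ready={A,B,D,E,F,G,H} → run E
t=17: ready={A,B,D,F,G,H} → run G
t=18: ready={A,B,D,F,G,H} → run G
t=19: ready={A,B,D,F,G,H} → run G
t=20: ready={A,B,D,F,G,H} → run G
t=21: ready={A,B,D,F,H} → run F
t=22: ready={A,B,D,F,H} → run F
t=23: ready={A,B,D,F,H} → run F
t=24: ready={A,B,D,H} → run B
t=25: ready={A,B,D,H} → run B
t=26: ready={A,B,D,H} → run B
t=27: ready={A,B,D,H} → run B
t=28: ready={A,B,D,H} → run B
t=29: ready={A,B,D,H} → run B
t=30: ready={A,B,D,H} → run B
t=31: ready={A,D,H} → run D
t=32: ready={A,D,H} → run D
t=33: ready={A,H} → run H
t=34: ready={A,H} → run H
t=35: ready={A} → run A
t=36: ready={A} → run A
t=37: ready={A} → run A
t=38: ready={A} → run A
t=39: ready={A} → run A
t=40: ready={A} → run A
t=41: (idle)
t=42: (idle)
t=43: (idle)
t=44: (idle)
t=45: (idle)

completion order = C, E, G, F, B, D, H, A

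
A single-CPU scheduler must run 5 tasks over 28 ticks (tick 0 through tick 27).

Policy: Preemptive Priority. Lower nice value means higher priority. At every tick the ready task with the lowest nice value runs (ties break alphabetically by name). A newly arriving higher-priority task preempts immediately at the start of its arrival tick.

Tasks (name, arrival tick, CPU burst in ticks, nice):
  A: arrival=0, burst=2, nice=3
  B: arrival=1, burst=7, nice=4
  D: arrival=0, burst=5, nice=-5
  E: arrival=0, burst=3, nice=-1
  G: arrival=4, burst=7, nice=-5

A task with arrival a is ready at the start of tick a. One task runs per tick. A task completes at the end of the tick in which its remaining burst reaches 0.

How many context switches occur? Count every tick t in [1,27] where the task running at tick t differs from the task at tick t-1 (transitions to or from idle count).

context switches = 5

t=0: ready={A,D,E} → run D
t=1: ready={A,B,D,E} → run D
t=2: ready={A,B,D,E} → run D
t=3: ready={A,B,D,E} → run D
t=4: ready={A,B,D,E,G} → run D
t=5: ready={A,B,E,G} → run G
t=6: ready={A,B,E,G} → run G
t=7: ready={A,B,E,G} → run G
t=8: ready={A,B,E,G} → run G
t=9: ready={A,B,E,G} → run G
t=10: ready={A,B,E,G} → run G
t=11: ready={A,B,E,G} → run G
t=12: ready={A,B,E} → run E
t=13: ready={A,B,E} → run E
t=14: ready={A,B,E} → run E
t=15: ready={A,B} → run A
t=16: ready={A,B} → run A
t=17: ready={B} → run B
t=18: ready={B} → run B
t=19: ready={B} → run B
t=20: ready={B} → run B
t=21: ready={B} → run B
t=22: ready={B} → run B
t=23: ready={B} → run B
t=24: (idle)
t=25: (idle)
t=26: (idle)
t=27: (idle)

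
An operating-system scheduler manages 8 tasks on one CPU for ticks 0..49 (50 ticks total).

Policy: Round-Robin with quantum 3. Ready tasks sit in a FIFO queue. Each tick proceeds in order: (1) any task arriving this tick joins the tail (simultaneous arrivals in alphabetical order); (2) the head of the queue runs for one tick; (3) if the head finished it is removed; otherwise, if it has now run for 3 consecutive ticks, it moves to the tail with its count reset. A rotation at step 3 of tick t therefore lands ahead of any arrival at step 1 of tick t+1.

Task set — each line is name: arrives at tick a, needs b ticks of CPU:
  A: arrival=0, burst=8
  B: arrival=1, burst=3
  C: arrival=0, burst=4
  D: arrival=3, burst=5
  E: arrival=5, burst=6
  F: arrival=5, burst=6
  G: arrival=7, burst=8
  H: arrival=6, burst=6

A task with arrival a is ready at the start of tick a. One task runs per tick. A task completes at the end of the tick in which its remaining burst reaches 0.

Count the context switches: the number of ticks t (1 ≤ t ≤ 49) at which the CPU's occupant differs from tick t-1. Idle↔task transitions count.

context switches = 16

t=0: queue=[A,C] q_used=0 → run A
t=1: queue=[A,C,B] q_used=1 → run A
t=2: queue=[A,C,B] q_used=2 → run A
t=3: queue=[C,B,A,D] q_used=0 → run C
t=4: queue=[C,B,A,D] q_used=1 → run C
t=5: queue=[C,B,A,D,E,F] q_used=2 → run C
t=6: queue=[B,A,D,E,F,C,H] q_used=0 → run B
t=7: queue=[B,A,D,E,F,C,H,G] q_used=1 → run B
t=8: queue=[B,A,D,E,F,C,H,G] q_used=2 → run B
t=9: queue=[A,D,E,F,C,H,G] q_used=0 → run A
t=10: queue=[A,D,E,F,C,H,G] q_used=1 → run A
t=11: queue=[A,D,E,F,C,H,G] q_used=2 → run A
t=12: queue=[D,E,F,C,H,G,A] q_used=0 → run D
t=13: queue=[D,E,F,C,H,G,A] q_used=1 → run D
t=14: queue=[D,E,F,C,H,G,A] q_used=2 → run D
t=15: queue=[E,F,C,H,G,A,D] q_used=0 → run E
t=16: queue=[E,F,C,H,G,A,D] q_used=1 → run E
t=17: queue=[E,F,C,H,G,A,D] q_used=2 → run E
t=18: queue=[F,C,H,G,A,D,E] q_used=0 → run F
t=19: queue=[F,C,H,G,A,D,E] q_used=1 → run F
t=20: queue=[F,C,H,G,A,D,E] q_used=2 → run F
t=21: queue=[C,H,G,A,D,E,F] q_used=0 → run C
t=22: queue=[H,G,A,D,E,F] q_used=0 → run H
t=23: queue=[H,G,A,D,E,F] q_used=1 → run H
t=24: queue=[H,G,A,D,E,F] q_used=2 → run H
t=25: queue=[G,A,D,E,F,H] q_used=0 → run G
t=26: queue=[G,A,D,E,F,H] q_used=1 → run G
t=27: queue=[G,A,D,E,F,H] q_used=2 → run G
t=28: queue=[A,D,E,F,H,G] q_used=0 → run A
t=29: queue=[A,D,E,F,H,G] q_used=1 → run A
t=30: queue=[D,E,F,H,G] q_used=0 → run D
t=31: queue=[D,E,F,H,G] q_used=1 → run D
t=32: queue=[E,F,H,G] q_used=0 → run E
t=33: queue=[E,F,H,G] q_used=1 → run E
t=34: queue=[E,F,H,G] q_used=2 → run E
t=35: queue=[F,H,G] q_used=0 → run F
t=36: queue=[F,H,G] q_used=1 → run F
t=37: queue=[F,H,G] q_used=2 → run F
t=38: queue=[H,G] q_used=0 → run H
t=39: queue=[H,G] q_used=1 → run H
t=40: queue=[H,G] q_used=2 → run H
t=41: queue=[G] q_used=0 → run G
t=42: queue=[G] q_used=1 → run G
t=43: queue=[G] q_used=2 → run G
t=44: queue=[G] q_used=0 → run G
t=45: queue=[G] q_used=1 → run G
t=46: (idle)
t=47: (idle)
t=48: (idle)
t=49: (idle)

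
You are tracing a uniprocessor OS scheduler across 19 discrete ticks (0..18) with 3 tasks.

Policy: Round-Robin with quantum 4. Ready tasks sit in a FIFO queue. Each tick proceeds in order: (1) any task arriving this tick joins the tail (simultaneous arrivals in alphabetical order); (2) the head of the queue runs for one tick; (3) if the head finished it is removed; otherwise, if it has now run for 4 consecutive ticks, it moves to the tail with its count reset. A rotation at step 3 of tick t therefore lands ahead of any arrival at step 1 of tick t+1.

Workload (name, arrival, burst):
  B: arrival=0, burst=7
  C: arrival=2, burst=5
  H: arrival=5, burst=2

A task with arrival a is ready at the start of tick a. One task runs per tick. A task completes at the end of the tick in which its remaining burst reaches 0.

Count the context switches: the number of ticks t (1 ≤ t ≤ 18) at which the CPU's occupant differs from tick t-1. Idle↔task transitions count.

t=0: queue=[B] q_used=0 → run B
t=1: queue=[B] q_used=1 → run B
t=2: queue=[B,C] q_used=2 → run B
t=3: queue=[B,C] q_used=3 → run B
t=4: queue=[C,B] q_used=0 → run C
t=5: queue=[C,B,H] q_used=1 → run C
t=6: queue=[C,B,H] q_used=2 → run C
t=7: queue=[C,B,H] q_used=3 → run C
t=8: queue=[B,H,C] q_used=0 → run B
t=9: queue=[B,H,C] q_used=1 → run B
t=10: queue=[B,H,C] q_used=2 → run B
t=11: queue=[H,C] q_used=0 → run H
t=12: queue=[H,C] q_used=1 → run H
t=13: queue=[C] q_used=0 → run C
t=14: (idle)
t=15: (idle)
t=16: (idle)
t=17: (idle)
t=18: (idle)

context switches = 5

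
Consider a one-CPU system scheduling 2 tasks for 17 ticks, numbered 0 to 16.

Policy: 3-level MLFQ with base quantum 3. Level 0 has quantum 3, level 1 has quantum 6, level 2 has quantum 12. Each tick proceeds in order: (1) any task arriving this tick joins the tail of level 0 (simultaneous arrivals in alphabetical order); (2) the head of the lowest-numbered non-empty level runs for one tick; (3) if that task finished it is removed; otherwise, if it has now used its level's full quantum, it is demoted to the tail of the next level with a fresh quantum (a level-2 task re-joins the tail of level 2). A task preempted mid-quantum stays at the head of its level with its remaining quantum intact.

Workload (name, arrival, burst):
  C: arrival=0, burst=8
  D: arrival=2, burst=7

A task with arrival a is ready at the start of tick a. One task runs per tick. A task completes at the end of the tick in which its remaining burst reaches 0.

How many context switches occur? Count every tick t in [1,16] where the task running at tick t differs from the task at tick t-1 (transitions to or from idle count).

t=0: L0/L1/L2 = C/-/- → run C
t=1: L0/L1/L2 = C/-/- → run C
t=2: L0/L1/L2 = CD/-/- → run C
t=3: L0/L1/L2 = D/C/- → run D
t=4: L0/L1/L2 = D/C/- → run D
t=5: L0/L1/L2 = D/C/- → run D
t=6: L0/L1/L2 = -/CD/- → run C
t=7: L0/L1/L2 = -/CD/- → run C
t=8: L0/L1/L2 = -/CD/- → run C
t=9: L0/L1/L2 = -/CD/- → run C
t=10: L0/L1/L2 = -/CD/- → run C
t=11: L0/L1/L2 = -/D/- → run D
t=12: L0/L1/L2 = -/D/- → run D
t=13: L0/L1/L2 = -/D/- → run D
t=14: L0/L1/L2 = -/D/- → run D
t=15: (idle)
t=16: (idle)

context switches = 4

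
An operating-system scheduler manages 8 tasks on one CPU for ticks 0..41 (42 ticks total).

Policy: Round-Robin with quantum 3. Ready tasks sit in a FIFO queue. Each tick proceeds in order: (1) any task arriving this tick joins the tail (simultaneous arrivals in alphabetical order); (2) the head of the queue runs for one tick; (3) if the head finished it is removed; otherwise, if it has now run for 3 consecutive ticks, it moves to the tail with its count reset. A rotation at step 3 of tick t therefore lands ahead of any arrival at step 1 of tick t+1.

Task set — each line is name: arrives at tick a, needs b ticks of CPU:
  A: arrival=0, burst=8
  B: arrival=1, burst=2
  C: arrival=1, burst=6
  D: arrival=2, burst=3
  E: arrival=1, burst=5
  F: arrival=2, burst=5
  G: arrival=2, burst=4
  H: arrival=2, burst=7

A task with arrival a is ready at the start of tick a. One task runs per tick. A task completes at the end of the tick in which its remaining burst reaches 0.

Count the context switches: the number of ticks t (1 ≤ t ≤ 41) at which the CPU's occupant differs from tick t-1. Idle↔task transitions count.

context switches = 16

t=0: queue=[A] q_used=0 → run A
t=1: queue=[A,B,C,E] q_used=1 → run A
t=2: queue=[A,B,C,E,D,F,G,H] q_used=2 → run A
t=3: queue=[B,C,E,D,F,G,H,A] q_used=0 → run B
t=4: queue=[B,C,E,D,F,G,H,A] q_used=1 → run B
t=5: queue=[C,E,D,F,G,H,A] q_used=0 → run C
t=6: queue=[C,E,D,F,G,H,A] q_used=1 → run C
t=7: queue=[C,E,D,F,G,H,A] q_used=2 → run C
t=8: queue=[E,D,F,G,H,A,C] q_used=0 → run E
t=9: queue=[E,D,F,G,H,A,C] q_used=1 → run E
t=10: queue=[E,D,F,G,H,A,C] q_used=2 → run E
t=11: queue=[D,F,G,H,A,C,E] q_used=0 → run D
t=12: queue=[D,F,G,H,A,C,E] q_used=1 → run D
t=13: queue=[D,F,G,H,A,C,E] q_used=2 → run D
t=14: queue=[F,G,H,A,C,E] q_used=0 → run F
t=15: queue=[F,G,H,A,C,E] q_used=1 → run F
t=16: queue=[F,G,H,A,C,E] q_used=2 → run F
t=17: queue=[G,H,A,C,E,F] q_used=0 → run G
t=18: queue=[G,H,A,C,E,F] q_used=1 → run G
t=19: queue=[G,H,A,C,E,F] q_used=2 → run G
t=20: queue=[H,A,C,E,F,G] q_used=0 → run H
t=21: queue=[H,A,C,E,F,G] q_used=1 → run H
t=22: queue=[H,A,C,E,F,G] q_used=2 → run H
t=23: queue=[A,C,E,F,G,H] q_used=0 → run A
t=24: queue=[A,C,E,F,G,H] q_used=1 → run A
t=25: queue=[A,C,E,F,G,H] q_used=2 → run A
t=26: queue=[C,E,F,G,H,A] q_used=0 → run C
t=27: queue=[C,E,F,G,H,A] q_used=1 → run C
t=28: queue=[C,E,F,G,H,A] q_used=2 → run C
t=29: queue=[E,F,G,H,A] q_used=0 → run E
t=30: queue=[E,F,G,H,A] q_used=1 → run E
t=31: queue=[F,G,H,A] q_used=0 → run F
t=32: queue=[F,G,H,A] q_used=1 → run F
t=33: queue=[G,H,A] q_used=0 → run G
t=34: queue=[H,A] q_used=0 → run H
t=35: queue=[H,A] q_used=1 → run H
t=36: queue=[H,A] q_used=2 → run H
t=37: queue=[A,H] q_used=0 → run A
t=38: queue=[A,H] q_used=1 → run A
t=39: queue=[H] q_used=0 → run H
t=40: (idle)
t=41: (idle)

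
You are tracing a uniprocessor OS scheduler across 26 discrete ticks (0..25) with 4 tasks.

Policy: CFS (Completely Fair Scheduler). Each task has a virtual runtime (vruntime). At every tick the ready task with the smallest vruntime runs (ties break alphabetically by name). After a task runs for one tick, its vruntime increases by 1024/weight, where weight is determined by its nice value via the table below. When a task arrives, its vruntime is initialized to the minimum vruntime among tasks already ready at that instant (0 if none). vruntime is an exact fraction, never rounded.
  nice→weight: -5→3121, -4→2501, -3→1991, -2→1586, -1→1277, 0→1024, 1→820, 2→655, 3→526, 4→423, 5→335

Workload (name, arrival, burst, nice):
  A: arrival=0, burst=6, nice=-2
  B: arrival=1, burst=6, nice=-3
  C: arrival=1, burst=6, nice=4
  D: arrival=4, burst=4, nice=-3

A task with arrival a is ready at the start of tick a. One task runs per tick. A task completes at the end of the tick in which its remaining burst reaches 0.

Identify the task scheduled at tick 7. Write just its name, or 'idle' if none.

t=0: vr[A=0] → run A
t=1: vr[A=512/793 B=512/793 C=512/793] → run A
t=2: vr[A=1024/793 B=512/793 C=512/793] → run B
t=3: vr[A=1024/793 B=1831424/1578863 C=512/793] → run C
t=4: vr[A=1024/793 B=1831424/1578863 C=1028608/335439 D=1831424/1578863] → run B
t=5: vr[A=1024/793 B=2643456/1578863 C=1028608/335439 D=1831424/1578863] → run D
t=6: vr[A=1024/793 B=2643456/1578863 C=1028608/335439 D=2643456/1578863] → run A
t=7: vr[A=1536/793 B=2643456/1578863 C=1028608/335439 D=2643456/1578863] → run B
t=8: vr[A=1536/793 B=3455488/1578863 C=1028608/335439 D=2643456/1578863] → run D
t=9: vr[A=1536/793 B=3455488/1578863 C=1028608/335439 D=3455488/1578863] → run A
t=10: vr[A=2048/793 B=3455488/1578863 C=1028608/335439 D=3455488/1578863] → run B
t=11: vr[A=2048/793 B=4267520/1578863 C=1028608/335439 D=3455488/1578863] → run D
t=12: vr[A=2048/793 B=4267520/1578863 C=1028608/335439 D=4267520/1578863] → run A
t=13: vr[A=2560/793 B=4267520/1578863 C=1028608/335439 D=4267520/1578863] → run B
t=14: vr[A=2560/793 B=5079552/1578863 C=1028608/335439 D=4267520/1578863] → run D
t=15: vr[A=2560/793 B=5079552/1578863 C=1028608/335439] → run C
t=16: vr[A=2560/793 B=5079552/1578863 C=1840640/335439] → run B
t=17: vr[A=2560/793 C=1840640/335439] → run A
t=18: vr[C=1840640/335439] → run C
t=19: vr[C=884224/111813] → run C
t=20: vr[C=3464704/335439] → run C
t=21: vr[C=4276736/335439] → run C
t=22: (idle)
t=23: (idle)
t=24: (idle)
t=25: (idle)

running at tick 7 = B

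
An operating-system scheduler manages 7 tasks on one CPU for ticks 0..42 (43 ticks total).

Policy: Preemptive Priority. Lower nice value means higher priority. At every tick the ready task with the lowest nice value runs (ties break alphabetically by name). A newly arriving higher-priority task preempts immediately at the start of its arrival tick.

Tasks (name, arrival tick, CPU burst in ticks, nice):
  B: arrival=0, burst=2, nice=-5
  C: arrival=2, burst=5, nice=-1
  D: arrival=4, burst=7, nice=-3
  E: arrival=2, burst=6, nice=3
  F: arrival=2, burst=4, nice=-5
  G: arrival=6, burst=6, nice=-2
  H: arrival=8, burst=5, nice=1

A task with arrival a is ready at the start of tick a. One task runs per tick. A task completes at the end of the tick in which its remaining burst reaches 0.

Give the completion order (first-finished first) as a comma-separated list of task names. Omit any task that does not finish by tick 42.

t=0: ready={B} → run B
t=1: ready={B} → run B
t=2: ready={C,E,F} → run F
t=3: ready={C,E,F} → run F
t=4: ready={C,D,E,F} → run F
t=5: ready={C,D,E,F} → run F
t=6: ready={C,D,E,G} → run D
t=7: ready={C,D,E,G} → run D
t=8: ready={C,D,E,G,H} → run D
t=9: ready={C,D,E,G,H} → run D
t=10: ready={C,D,E,G,H} → run D
t=11: ready={C,D,E,G,H} → run D
t=12: ready={C,D,E,G,H} → run D
t=13: ready={C,E,G,H} → run G
t=14: ready={C,E,G,H} → run G
t=15: ready={C,E,G,H} → run G
t=16: ready={C,E,G,H} → run G
t=17: ready={C,E,G,H} → run G
t=18: ready={C,E,G,H} → run G
t=19: ready={C,E,H} → run C
t=20: ready={C,E,H} → run C
t=21: ready={C,E,H} → run C
t=22: ready={C,E,H} → run C
t=23: ready={C,E,H} → run C
t=24: ready={E,H} → run H
t=25: ready={E,H} → run H
t=26: ready={E,H} → run H
t=27: ready={E,H} → run H
t=28: ready={E,H} → run H
t=29: ready={E} → run E
t=30: ready={E} → run E
t=31: ready={E} → run E
t=32: ready={E} → run E
t=33: ready={E} → run E
t=34: ready={E} → run E
t=35: (idle)
t=36: (idle)
t=37: (idle)
t=38: (idle)
t=39: (idle)
t=40: (idle)
t=41: (idle)
t=42: (idle)

completion order = B, F, D, G, C, H, E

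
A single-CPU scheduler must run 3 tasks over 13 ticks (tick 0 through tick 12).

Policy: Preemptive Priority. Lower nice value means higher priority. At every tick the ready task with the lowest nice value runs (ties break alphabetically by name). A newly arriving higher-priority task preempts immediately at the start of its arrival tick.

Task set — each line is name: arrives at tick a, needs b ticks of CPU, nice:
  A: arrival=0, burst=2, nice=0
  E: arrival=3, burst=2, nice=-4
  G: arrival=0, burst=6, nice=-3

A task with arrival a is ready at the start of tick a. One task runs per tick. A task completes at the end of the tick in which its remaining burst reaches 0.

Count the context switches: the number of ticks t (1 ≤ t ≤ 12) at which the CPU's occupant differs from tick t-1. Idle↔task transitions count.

context switches = 4

t=0: ready={A,G} → run G
t=1: ready={A,G} → run G
t=2: ready={A,G} → run G
t=3: ready={A,E,G} → run E
t=4: ready={A,E,G} → run E
t=5: ready={A,G} → run G
t=6: ready={A,G} → run G
t=7: ready={A,G} → run G
t=8: ready={A} → run A
t=9: ready={A} → run A
t=10: (idle)
t=11: (idle)
t=12: (idle)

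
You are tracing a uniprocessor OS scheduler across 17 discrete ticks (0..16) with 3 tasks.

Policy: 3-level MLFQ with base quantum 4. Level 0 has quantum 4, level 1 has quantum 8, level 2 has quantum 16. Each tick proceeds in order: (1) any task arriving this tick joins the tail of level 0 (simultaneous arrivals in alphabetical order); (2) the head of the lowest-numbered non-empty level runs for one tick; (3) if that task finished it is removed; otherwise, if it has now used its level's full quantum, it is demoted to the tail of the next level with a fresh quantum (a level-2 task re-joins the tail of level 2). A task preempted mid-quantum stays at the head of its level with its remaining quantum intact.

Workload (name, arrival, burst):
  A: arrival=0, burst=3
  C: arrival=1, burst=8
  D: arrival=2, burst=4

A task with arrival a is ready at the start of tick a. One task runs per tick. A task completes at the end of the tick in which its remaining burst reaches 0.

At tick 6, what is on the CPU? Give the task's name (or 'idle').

running at tick 6 = C

t=0: L0/L1/L2 = A/-/- → run A
t=1: L0/L1/L2 = AC/-/- → run A
t=2: L0/L1/L2 = ACD/-/- → run A
t=3: L0/L1/L2 = CD/-/- → run C
t=4: L0/L1/L2 = CD/-/- → run C
t=5: L0/L1/L2 = CD/-/- → run C
t=6: L0/L1/L2 = CD/-/- → run C
t=7: L0/L1/L2 = D/C/- → run D
t=8: L0/L1/L2 = D/C/- → run D
t=9: L0/L1/L2 = D/C/- → run D
t=10: L0/L1/L2 = D/C/- → run D
t=11: L0/L1/L2 = -/C/- → run C
t=12: L0/L1/L2 = -/C/- → run C
t=13: L0/L1/L2 = -/C/- → run C
t=14: L0/L1/L2 = -/C/- → run C
t=15: (idle)
t=16: (idle)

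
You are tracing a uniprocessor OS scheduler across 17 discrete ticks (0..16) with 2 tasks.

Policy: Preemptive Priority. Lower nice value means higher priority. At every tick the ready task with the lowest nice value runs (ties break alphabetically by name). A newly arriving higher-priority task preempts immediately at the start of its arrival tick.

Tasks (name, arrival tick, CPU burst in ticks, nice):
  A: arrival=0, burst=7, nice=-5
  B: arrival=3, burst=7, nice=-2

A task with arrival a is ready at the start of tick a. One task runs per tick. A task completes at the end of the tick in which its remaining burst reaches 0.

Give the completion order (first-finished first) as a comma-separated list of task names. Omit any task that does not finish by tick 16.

t=0: ready={A} → run A
t=1: ready={A} → run A
t=2: ready={A} → run A
t=3: ready={A,B} → run A
t=4: ready={A,B} → run A
t=5: ready={A,B} → run A
t=6: ready={A,B} → run A
t=7: ready={B} → run B
t=8: ready={B} → run B
t=9: ready={B} → run B
t=10: ready={B} → run B
t=11: ready={B} → run B
t=12: ready={B} → run B
t=13: ready={B} → run B
t=14: (idle)
t=15: (idle)
t=16: (idle)

completion order = A, B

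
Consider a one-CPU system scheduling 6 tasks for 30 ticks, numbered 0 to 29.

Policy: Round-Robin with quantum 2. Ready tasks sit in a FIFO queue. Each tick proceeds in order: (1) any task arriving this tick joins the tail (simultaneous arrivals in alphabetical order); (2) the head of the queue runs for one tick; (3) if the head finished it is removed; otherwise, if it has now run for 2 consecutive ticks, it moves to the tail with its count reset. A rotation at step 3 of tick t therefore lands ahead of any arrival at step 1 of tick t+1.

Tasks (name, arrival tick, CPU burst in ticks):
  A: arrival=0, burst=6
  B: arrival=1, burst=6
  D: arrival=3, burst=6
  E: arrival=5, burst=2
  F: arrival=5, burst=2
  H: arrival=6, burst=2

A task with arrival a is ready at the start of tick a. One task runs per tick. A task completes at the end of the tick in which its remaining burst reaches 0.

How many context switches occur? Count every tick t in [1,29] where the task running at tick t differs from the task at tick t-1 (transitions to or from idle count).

context switches = 12

t=0: queue=[A] q_used=0 → run A
t=1: queue=[A,B] q_used=1 → run A
t=2: queue=[B,A] q_used=0 → run B
t=3: queue=[B,A,D] q_used=1 → run B
t=4: queue=[A,D,B] q_used=0 → run A
t=5: queue=[A,D,B,E,F] q_used=1 → run A
t=6: queue=[D,B,E,F,A,H] q_used=0 → run D
t=7: queue=[D,B,E,F,A,H] q_used=1 → run D
t=8: queue=[B,E,F,A,H,D] q_used=0 → run B
t=9: queue=[B,E,F,A,H,D] q_used=1 → run B
t=10: queue=[E,F,A,H,D,B] q_used=0 → run E
t=11: queue=[E,F,A,H,D,B] q_used=1 → run E
t=12: queue=[F,A,H,D,B] q_used=0 → run F
t=13: queue=[F,A,H,D,B] q_used=1 → run F
t=14: queue=[A,H,D,B] q_used=0 → run A
t=15: queue=[A,H,D,B] q_used=1 → run A
t=16: queue=[H,D,B] q_used=0 → run H
t=17: queue=[H,D,B] q_used=1 → run H
t=18: queue=[D,B] q_used=0 → run D
t=19: queue=[D,B] q_used=1 → run D
t=20: queue=[B,D] q_used=0 → run B
t=21: queue=[B,D] q_used=1 → run B
t=22: queue=[D] q_used=0 → run D
t=23: queue=[D] q_used=1 → run D
t=24: (idle)
t=25: (idle)
t=26: (idle)
t=27: (idle)
t=28: (idle)
t=29: (idle)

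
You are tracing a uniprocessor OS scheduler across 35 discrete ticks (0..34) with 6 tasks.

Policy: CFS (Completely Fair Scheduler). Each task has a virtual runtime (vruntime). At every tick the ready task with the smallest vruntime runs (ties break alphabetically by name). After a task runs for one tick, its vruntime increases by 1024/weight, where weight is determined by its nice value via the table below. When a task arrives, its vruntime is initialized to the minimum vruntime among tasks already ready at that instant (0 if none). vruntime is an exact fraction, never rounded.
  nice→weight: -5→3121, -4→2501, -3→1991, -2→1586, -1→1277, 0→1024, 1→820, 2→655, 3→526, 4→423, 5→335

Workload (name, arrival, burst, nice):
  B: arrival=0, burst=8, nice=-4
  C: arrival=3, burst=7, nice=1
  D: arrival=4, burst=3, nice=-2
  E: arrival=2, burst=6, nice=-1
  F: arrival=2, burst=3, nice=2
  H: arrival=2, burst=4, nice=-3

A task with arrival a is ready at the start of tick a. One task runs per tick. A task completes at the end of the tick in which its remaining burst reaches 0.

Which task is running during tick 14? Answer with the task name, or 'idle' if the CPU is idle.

t=0: vr[B=0] → run B
t=1: vr[B=1024/2501] → run B
t=2: vr[B=2048/2501 E=2048/2501 F=2048/2501 H=2048/2501] → run B
t=3: vr[B=3072/2501 C=2048/2501 E=2048/2501 F=2048/2501 H=2048/2501] → run C
t=4: vr[B=3072/2501 C=25856/12505 D=2048/2501 E=2048/2501 F=2048/2501 H=2048/2501] → run D
t=5: vr[B=3072/2501 C=25856/12505 D=47616/32513 E=2048/2501 F=2048/2501 H=2048/2501] → run E
t=6: vr[B=3072/2501 C=25856/12505 D=47616/32513 E=5176320/3193777 F=2048/2501 H=2048/2501] → run F
t=7: vr[B=3072/2501 C=25856/12505 D=47616/32513 E=5176320/3193777 F=3902464/1638155 H=2048/2501] → run H
t=8: vr[B=3072/2501 C=25856/12505 D=47616/32513 E=5176320/3193777 F=3902464/1638155 H=6638592/4979491] → run B
t=9: vr[B=4096/2501 C=25856/12505 D=47616/32513 E=5176320/3193777 F=3902464/1638155 H=6638592/4979491] → run H
t=10: vr[B=4096/2501 C=25856/12505 D=47616/32513 E=5176320/3193777 F=3902464/1638155 H=9199616/4979491] → run D
t=11: vr[B=4096/2501 C=25856/12505 D=68608/32513 E=5176320/3193777 F=3902464/1638155 H=9199616/4979491] → run E
t=12: vr[B=4096/2501 C=25856/12505 D=68608/32513 E=7737344/3193777 F=3902464/1638155 H=9199616/4979491] → run B
t=13: vr[B=5120/2501 C=25856/12505 D=68608/32513 E=7737344/3193777 F=3902464/1638155 H=9199616/4979491] → run H
t=14: vr[B=5120/2501 C=25856/12505 D=68608/32513 E=7737344/3193777 F=3902464/1638155 H=11760640/4979491] → run B
t=15: vr[B=6144/2501 C=25856/12505 D=68608/32513 E=7737344/3193777 F=3902464/1638155 H=11760640/4979491] → run C
t=16: vr[B=6144/2501 C=41472/12505 D=68608/32513 E=7737344/3193777 F=3902464/1638155 H=11760640/4979491] → run D
t=17: vr[B=6144/2501 C=41472/12505 E=7737344/3193777 F=3902464/1638155 H=11760640/4979491] → run H
t=18: vr[B=6144/2501 C=41472/12505 E=7737344/3193777 F=3902464/1638155] → run F
t=19: vr[B=6144/2501 C=41472/12505 E=7737344/3193777 F=6463488/1638155] → run E
t=20: vr[B=6144/2501 C=41472/12505 E=10298368/3193777 F=6463488/1638155] → run B
t=21: vr[B=7168/2501 C=41472/12505 E=10298368/3193777 F=6463488/1638155] → run B
t=22: vr[C=41472/12505 E=10298368/3193777 F=6463488/1638155] → run E
t=23: vr[C=41472/12505 E=12859392/3193777 F=6463488/1638155] → run C
t=24: vr[C=57088/12505 E=12859392/3193777 F=6463488/1638155] → run F
t=25: vr[C=57088/12505 E=12859392/3193777] → run E
t=26: vr[C=57088/12505 E=15420416/3193777] → run C
t=27: vr[C=72704/12505 E=15420416/3193777] → run E
t=28: vr[C=72704/12505] → run C
t=29: vr[C=17664/2501] → run C
t=30: vr[C=103936/12505] → run C
t=31: (idle)
t=32: (idle)
t=33: (idle)
t=34: (idle)

running at tick 14 = B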